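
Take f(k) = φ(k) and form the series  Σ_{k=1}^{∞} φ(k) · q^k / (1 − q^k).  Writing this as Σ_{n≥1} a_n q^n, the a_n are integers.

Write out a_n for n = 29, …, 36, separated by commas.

d|29:{1,29}  Σφ=1+28=29
d|30:{30,15,10,6,5,3,2,1}  Σφ=8+8+4+2+4+2+1+1=30
q^31  k|31↦φ(k): 31:30 1:1  a_31=31
d|32:{1,2,4,8,16,32}  Σφ=1+1+2+4+8+16=32
[q^33] φ(1)=1,φ(3)=2,φ(11)=10,φ(33)=20 ⇒ 33
d|34:{34,17,2,1}  Σφ=16+16+1+1=34
[q^35] φ(1)=1,φ(5)=4,φ(7)=6,φ(35)=24 ⇒ 35
n=36: 36·1 18·2 12·3 9·4 6·6 4·9 3·12 2·18 1·36  φ→[12+6+4+6+2+2+2+1+1]=36

29, 30, 31, 32, 33, 34, 35, 36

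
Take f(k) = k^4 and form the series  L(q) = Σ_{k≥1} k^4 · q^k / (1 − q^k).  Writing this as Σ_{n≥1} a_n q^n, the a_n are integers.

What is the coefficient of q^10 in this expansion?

a_10 = 10642

n=10: 10·1 5·2 2·5 1·10  f→[10000+625+16+1]=10642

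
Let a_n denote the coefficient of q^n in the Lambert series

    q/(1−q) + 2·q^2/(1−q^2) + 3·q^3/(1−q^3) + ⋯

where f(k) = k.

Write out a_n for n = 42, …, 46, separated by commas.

d|42:{1,2,3,6,7,14,21,42}  Σf=1+2+3+6+7+14+21+42=96
q^43  k|43↦f(k): 43:43 1:1  a_43=44
[q^44] f(1)=1,f(2)=2,f(4)=4,f(11)=11,f(22)=22,f(44)=44 ⇒ 84
n=45: 45·1 15·3 9·5 5·9 3·15 1·45  f→[45+15+9+5+3+1]=78
d|46:{46,23,2,1}  Σf=46+23+2+1=72

96, 44, 84, 78, 72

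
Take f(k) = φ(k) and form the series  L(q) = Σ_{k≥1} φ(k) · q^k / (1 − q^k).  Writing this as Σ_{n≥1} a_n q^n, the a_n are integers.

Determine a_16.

[q^16] φ(1)=1,φ(2)=1,φ(4)=2,φ(8)=4,φ(16)=8 ⇒ 16

a_16 = 16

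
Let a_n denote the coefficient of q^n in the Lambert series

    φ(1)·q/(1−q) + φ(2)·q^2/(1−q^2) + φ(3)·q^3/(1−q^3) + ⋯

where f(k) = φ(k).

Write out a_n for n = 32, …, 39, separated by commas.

q^32  k|32↦φ(k): 1:1 2:1 4:2 8:4 16:8 32:16  a_32=32
d|33:{1,3,11,33}  Σφ=1+2+10+20=33
d|34:{1,2,17,34}  Σφ=1+1+16+16=34
q^35  k|35↦φ(k): 35:24 7:6 5:4 1:1  a_35=35
q^36  k|36↦φ(k): 1:1 2:1 3:2 4:2 6:2 9:6 12:4 18:6 36:12  a_36=36
q^37  k|37↦φ(k): 1:1 37:36  a_37=37
[q^38] φ(38)=18,φ(19)=18,φ(2)=1,φ(1)=1 ⇒ 38
d|39:{39,13,3,1}  Σφ=24+12+2+1=39

32, 33, 34, 35, 36, 37, 38, 39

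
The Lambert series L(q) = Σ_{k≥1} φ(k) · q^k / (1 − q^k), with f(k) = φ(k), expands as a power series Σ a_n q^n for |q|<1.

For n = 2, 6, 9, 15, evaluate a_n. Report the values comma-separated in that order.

q^2  k|2↦φ(k): 1:1 2:1  a_2=2
[q^6] φ(1)=1,φ(2)=1,φ(3)=2,φ(6)=2 ⇒ 6
d|9:{1,3,9}  Σφ=1+2+6=9
q^15  k|15↦φ(k): 15:8 5:4 3:2 1:1  a_15=15

2, 6, 9, 15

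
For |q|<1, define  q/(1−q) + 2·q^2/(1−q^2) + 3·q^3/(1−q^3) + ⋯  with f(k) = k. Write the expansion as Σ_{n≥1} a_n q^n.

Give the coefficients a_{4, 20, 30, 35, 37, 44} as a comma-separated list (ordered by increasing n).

7, 42, 72, 48, 38, 84

n=4: 4·1 2·2 1·4  f→[4+2+1]=7
n=20: 20·1 10·2 5·4 4·5 2·10 1·20  f→[20+10+5+4+2+1]=42
d|30:{1,2,3,5,6,10,15,30}  Σf=1+2+3+5+6+10+15+30=72
[q^35] f(1)=1,f(5)=5,f(7)=7,f(35)=35 ⇒ 48
[q^37] f(1)=1,f(37)=37 ⇒ 38
[q^44] f(44)=44,f(22)=22,f(11)=11,f(4)=4,f(2)=2,f(1)=1 ⇒ 84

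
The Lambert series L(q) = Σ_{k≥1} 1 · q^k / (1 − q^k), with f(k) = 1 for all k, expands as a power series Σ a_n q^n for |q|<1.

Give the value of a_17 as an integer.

a_17 = 2

q^17  k|17↦f(k): 17:1 1:1  a_17=2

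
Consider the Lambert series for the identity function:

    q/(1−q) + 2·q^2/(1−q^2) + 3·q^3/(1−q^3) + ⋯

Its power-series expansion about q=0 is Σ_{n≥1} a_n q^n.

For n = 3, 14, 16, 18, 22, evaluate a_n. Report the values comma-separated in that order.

n=3: 3·1 1·3  f→[3+1]=4
[q^14] f(14)=14,f(7)=7,f(2)=2,f(1)=1 ⇒ 24
n=16: 16·1 8·2 4·4 2·8 1·16  f→[16+8+4+2+1]=31
d|18:{18,9,6,3,2,1}  Σf=18+9+6+3+2+1=39
[q^22] f(1)=1,f(2)=2,f(11)=11,f(22)=22 ⇒ 36

4, 24, 31, 39, 36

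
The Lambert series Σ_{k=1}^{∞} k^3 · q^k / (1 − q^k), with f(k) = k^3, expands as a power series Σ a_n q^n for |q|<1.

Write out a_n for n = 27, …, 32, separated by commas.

q^27  k|27↦f(k): 1:1 3:27 9:729 27:19683  a_27=20440
n=28: 1·28 2·14 4·7 7·4 14·2 28·1  f→[1+8+64+343+2744+21952]=25112
q^29  k|29↦f(k): 1:1 29:24389  a_29=24390
q^30  k|30↦f(k): 30:27000 15:3375 10:1000 6:216 5:125 3:27 2:8 1:1  a_30=31752
n=31: 31·1 1·31  f→[29791+1]=29792
d|32:{32,16,8,4,2,1}  Σf=32768+4096+512+64+8+1=37449

20440, 25112, 24390, 31752, 29792, 37449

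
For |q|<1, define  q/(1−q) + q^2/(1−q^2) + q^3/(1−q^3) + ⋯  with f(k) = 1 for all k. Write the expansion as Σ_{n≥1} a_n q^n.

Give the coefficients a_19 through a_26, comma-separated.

q^19  k|19↦f(k): 1:1 19:1  a_19=2
q^20  k|20↦f(k): 20:1 10:1 5:1 4:1 2:1 1:1  a_20=6
n=21: 21·1 7·3 3·7 1·21  f→[1+1+1+1]=4
n=22: 1·22 2·11 11·2 22·1  f→[1+1+1+1]=4
n=23: 1·23 23·1  f→[1+1]=2
d|24:{24,12,8,6,4,3,2,1}  Σf=1+1+1+1+1+1+1+1=8
d|25:{1,5,25}  Σf=1+1+1=3
[q^26] f(26)=1,f(13)=1,f(2)=1,f(1)=1 ⇒ 4

2, 6, 4, 4, 2, 8, 3, 4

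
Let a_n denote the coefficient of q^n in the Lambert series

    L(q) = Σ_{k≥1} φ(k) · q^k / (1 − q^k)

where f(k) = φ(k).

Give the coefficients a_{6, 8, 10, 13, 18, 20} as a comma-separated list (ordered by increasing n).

[q^6] φ(6)=2,φ(3)=2,φ(2)=1,φ(1)=1 ⇒ 6
n=8: 1·8 2·4 4·2 8·1  φ→[1+1+2+4]=8
q^10  k|10↦φ(k): 10:4 5:4 2:1 1:1  a_10=10
q^13  k|13↦φ(k): 1:1 13:12  a_13=13
[q^18] φ(18)=6,φ(9)=6,φ(6)=2,φ(3)=2,φ(2)=1,φ(1)=1 ⇒ 18
n=20: 20·1 10·2 5·4 4·5 2·10 1·20  φ→[8+4+4+2+1+1]=20

6, 8, 10, 13, 18, 20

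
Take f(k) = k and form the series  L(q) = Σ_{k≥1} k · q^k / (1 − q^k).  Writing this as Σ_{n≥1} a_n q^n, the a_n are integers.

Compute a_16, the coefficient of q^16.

[q^16] f(1)=1,f(2)=2,f(4)=4,f(8)=8,f(16)=16 ⇒ 31

a_16 = 31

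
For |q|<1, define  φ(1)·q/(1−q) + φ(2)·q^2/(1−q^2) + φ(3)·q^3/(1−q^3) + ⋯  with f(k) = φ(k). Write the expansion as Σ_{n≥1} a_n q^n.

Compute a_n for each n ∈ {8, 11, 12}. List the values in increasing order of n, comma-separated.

q^8  k|8↦φ(k): 1:1 2:1 4:2 8:4  a_8=8
d|11:{1,11}  Σφ=1+10=11
n=12: 12·1 6·2 4·3 3·4 2·6 1·12  φ→[4+2+2+2+1+1]=12

8, 11, 12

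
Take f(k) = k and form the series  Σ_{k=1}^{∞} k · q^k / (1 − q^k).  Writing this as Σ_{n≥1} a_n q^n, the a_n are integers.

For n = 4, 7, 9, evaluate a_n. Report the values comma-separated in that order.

[q^4] f(1)=1,f(2)=2,f(4)=4 ⇒ 7
[q^7] f(7)=7,f(1)=1 ⇒ 8
d|9:{1,3,9}  Σf=1+3+9=13

7, 8, 13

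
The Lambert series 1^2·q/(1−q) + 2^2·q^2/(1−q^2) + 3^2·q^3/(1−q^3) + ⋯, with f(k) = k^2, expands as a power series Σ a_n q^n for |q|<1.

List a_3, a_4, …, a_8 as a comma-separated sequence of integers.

10, 21, 26, 50, 50, 85

q^3  k|3↦f(k): 1:1 3:9  a_3=10
d|4:{4,2,1}  Σf=16+4+1=21
[q^5] f(1)=1,f(5)=25 ⇒ 26
q^6  k|6↦f(k): 1:1 2:4 3:9 6:36  a_6=50
d|7:{1,7}  Σf=1+49=50
[q^8] f(8)=64,f(4)=16,f(2)=4,f(1)=1 ⇒ 85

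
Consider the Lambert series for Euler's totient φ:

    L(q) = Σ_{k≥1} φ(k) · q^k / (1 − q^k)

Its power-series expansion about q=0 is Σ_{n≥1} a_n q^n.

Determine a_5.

n=5: 5·1 1·5  φ→[4+1]=5

a_5 = 5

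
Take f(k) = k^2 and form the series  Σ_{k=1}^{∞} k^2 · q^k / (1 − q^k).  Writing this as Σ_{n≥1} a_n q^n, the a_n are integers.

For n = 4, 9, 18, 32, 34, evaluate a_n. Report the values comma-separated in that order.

21, 91, 455, 1365, 1450

q^4  k|4↦f(k): 1:1 2:4 4:16  a_4=21
q^9  k|9↦f(k): 1:1 3:9 9:81  a_9=91
[q^18] f(18)=324,f(9)=81,f(6)=36,f(3)=9,f(2)=4,f(1)=1 ⇒ 455
d|32:{1,2,4,8,16,32}  Σf=1+4+16+64+256+1024=1365
n=34: 1·34 2·17 17·2 34·1  f→[1+4+289+1156]=1450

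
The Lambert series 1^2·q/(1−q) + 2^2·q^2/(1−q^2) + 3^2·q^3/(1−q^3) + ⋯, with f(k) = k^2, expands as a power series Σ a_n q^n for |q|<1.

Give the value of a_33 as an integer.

d|33:{33,11,3,1}  Σf=1089+121+9+1=1220

a_33 = 1220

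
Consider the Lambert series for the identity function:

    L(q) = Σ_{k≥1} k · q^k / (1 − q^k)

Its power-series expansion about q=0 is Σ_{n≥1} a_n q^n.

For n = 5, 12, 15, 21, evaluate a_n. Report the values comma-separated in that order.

6, 28, 24, 32

[q^5] f(5)=5,f(1)=1 ⇒ 6
[q^12] f(1)=1,f(2)=2,f(3)=3,f(4)=4,f(6)=6,f(12)=12 ⇒ 28
[q^15] f(15)=15,f(5)=5,f(3)=3,f(1)=1 ⇒ 24
d|21:{1,3,7,21}  Σf=1+3+7+21=32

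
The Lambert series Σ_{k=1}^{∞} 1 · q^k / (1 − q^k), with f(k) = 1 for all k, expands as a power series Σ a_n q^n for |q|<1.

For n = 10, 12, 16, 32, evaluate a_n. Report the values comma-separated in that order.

4, 6, 5, 6

q^10  k|10↦f(k): 1:1 2:1 5:1 10:1  a_10=4
[q^12] f(1)=1,f(2)=1,f(3)=1,f(4)=1,f(6)=1,f(12)=1 ⇒ 6
d|16:{16,8,4,2,1}  Σf=1+1+1+1+1=5
[q^32] f(1)=1,f(2)=1,f(4)=1,f(8)=1,f(16)=1,f(32)=1 ⇒ 6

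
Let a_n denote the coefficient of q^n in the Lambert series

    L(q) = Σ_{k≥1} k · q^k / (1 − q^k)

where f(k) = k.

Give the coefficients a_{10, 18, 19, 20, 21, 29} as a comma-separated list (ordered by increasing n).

d|10:{1,2,5,10}  Σf=1+2+5+10=18
[q^18] f(1)=1,f(2)=2,f(3)=3,f(6)=6,f(9)=9,f(18)=18 ⇒ 39
n=19: 19·1 1·19  f→[19+1]=20
n=20: 1·20 2·10 4·5 5·4 10·2 20·1  f→[1+2+4+5+10+20]=42
d|21:{21,7,3,1}  Σf=21+7+3+1=32
d|29:{1,29}  Σf=1+29=30

18, 39, 20, 42, 32, 30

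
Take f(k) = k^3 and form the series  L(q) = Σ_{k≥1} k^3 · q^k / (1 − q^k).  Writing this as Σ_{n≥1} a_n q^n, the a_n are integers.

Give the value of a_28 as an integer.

n=28: 1·28 2·14 4·7 7·4 14·2 28·1  f→[1+8+64+343+2744+21952]=25112

a_28 = 25112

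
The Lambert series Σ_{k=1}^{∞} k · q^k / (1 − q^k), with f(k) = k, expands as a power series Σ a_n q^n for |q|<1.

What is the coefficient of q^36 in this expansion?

q^36  k|36↦f(k): 1:1 2:2 3:3 4:4 6:6 9:9 12:12 18:18 36:36  a_36=91

a_36 = 91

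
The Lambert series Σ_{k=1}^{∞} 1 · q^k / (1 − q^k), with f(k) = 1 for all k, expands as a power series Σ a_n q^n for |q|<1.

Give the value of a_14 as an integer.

q^14  k|14↦f(k): 14:1 7:1 2:1 1:1  a_14=4

a_14 = 4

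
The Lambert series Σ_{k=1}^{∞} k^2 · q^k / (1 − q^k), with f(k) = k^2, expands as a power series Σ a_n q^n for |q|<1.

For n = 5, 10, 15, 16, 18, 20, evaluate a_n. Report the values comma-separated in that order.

26, 130, 260, 341, 455, 546

d|5:{1,5}  Σf=1+25=26
[q^10] f(1)=1,f(2)=4,f(5)=25,f(10)=100 ⇒ 130
q^15  k|15↦f(k): 1:1 3:9 5:25 15:225  a_15=260
d|16:{1,2,4,8,16}  Σf=1+4+16+64+256=341
n=18: 18·1 9·2 6·3 3·6 2·9 1·18  f→[324+81+36+9+4+1]=455
d|20:{20,10,5,4,2,1}  Σf=400+100+25+16+4+1=546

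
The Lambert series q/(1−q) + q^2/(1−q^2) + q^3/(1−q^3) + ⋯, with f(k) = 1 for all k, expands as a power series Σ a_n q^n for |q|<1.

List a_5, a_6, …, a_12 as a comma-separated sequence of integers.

[q^5] f(1)=1,f(5)=1 ⇒ 2
n=6: 1·6 2·3 3·2 6·1  f→[1+1+1+1]=4
d|7:{1,7}  Σf=1+1=2
q^8  k|8↦f(k): 8:1 4:1 2:1 1:1  a_8=4
n=9: 9·1 3·3 1·9  f→[1+1+1]=3
q^10  k|10↦f(k): 10:1 5:1 2:1 1:1  a_10=4
n=11: 1·11 11·1  f→[1+1]=2
n=12: 1·12 2·6 3·4 4·3 6·2 12·1  f→[1+1+1+1+1+1]=6

2, 4, 2, 4, 3, 4, 2, 6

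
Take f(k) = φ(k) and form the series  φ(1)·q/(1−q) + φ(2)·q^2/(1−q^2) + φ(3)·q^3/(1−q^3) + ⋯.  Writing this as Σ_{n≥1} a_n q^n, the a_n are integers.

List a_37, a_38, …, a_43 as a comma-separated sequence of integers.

n=37: 37·1 1·37  φ→[36+1]=37
[q^38] φ(1)=1,φ(2)=1,φ(19)=18,φ(38)=18 ⇒ 38
d|39:{1,3,13,39}  Σφ=1+2+12+24=39
d|40:{1,2,4,5,8,10,20,40}  Σφ=1+1+2+4+4+4+8+16=40
q^41  k|41↦φ(k): 1:1 41:40  a_41=41
q^42  k|42↦φ(k): 1:1 2:1 3:2 6:2 7:6 14:6 21:12 42:12  a_42=42
d|43:{1,43}  Σφ=1+42=43

37, 38, 39, 40, 41, 42, 43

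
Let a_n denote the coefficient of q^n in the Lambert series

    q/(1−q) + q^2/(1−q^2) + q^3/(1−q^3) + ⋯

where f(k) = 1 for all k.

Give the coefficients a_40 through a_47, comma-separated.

[q^40] f(1)=1,f(2)=1,f(4)=1,f(5)=1,f(8)=1,f(10)=1,f(20)=1,f(40)=1 ⇒ 8
d|41:{41,1}  Σf=1+1=2
q^42  k|42↦f(k): 42:1 21:1 14:1 7:1 6:1 3:1 2:1 1:1  a_42=8
[q^43] f(1)=1,f(43)=1 ⇒ 2
q^44  k|44↦f(k): 44:1 22:1 11:1 4:1 2:1 1:1  a_44=6
[q^45] f(1)=1,f(3)=1,f(5)=1,f(9)=1,f(15)=1,f(45)=1 ⇒ 6
n=46: 46·1 23·2 2·23 1·46  f→[1+1+1+1]=4
n=47: 1·47 47·1  f→[1+1]=2

8, 2, 8, 2, 6, 6, 4, 2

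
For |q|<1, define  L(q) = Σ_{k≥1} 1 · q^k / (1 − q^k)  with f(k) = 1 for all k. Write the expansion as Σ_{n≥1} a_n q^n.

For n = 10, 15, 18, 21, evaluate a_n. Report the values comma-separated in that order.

d|10:{1,2,5,10}  Σf=1+1+1+1=4
d|15:{1,3,5,15}  Σf=1+1+1+1=4
n=18: 1·18 2·9 3·6 6·3 9·2 18·1  f→[1+1+1+1+1+1]=6
[q^21] f(1)=1,f(3)=1,f(7)=1,f(21)=1 ⇒ 4

4, 4, 6, 4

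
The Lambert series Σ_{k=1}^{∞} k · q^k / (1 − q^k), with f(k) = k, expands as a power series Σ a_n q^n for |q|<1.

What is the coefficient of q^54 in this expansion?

a_54 = 120

[q^54] f(1)=1,f(2)=2,f(3)=3,f(6)=6,f(9)=9,f(18)=18,f(27)=27,f(54)=54 ⇒ 120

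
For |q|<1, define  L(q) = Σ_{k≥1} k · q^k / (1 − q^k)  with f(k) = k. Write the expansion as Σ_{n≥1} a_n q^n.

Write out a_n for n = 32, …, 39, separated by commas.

63, 48, 54, 48, 91, 38, 60, 56

q^32  k|32↦f(k): 1:1 2:2 4:4 8:8 16:16 32:32  a_32=63
d|33:{33,11,3,1}  Σf=33+11+3+1=48
q^34  k|34↦f(k): 34:34 17:17 2:2 1:1  a_34=54
[q^35] f(35)=35,f(7)=7,f(5)=5,f(1)=1 ⇒ 48
[q^36] f(36)=36,f(18)=18,f(12)=12,f(9)=9,f(6)=6,f(4)=4,f(3)=3,f(2)=2,f(1)=1 ⇒ 91
[q^37] f(1)=1,f(37)=37 ⇒ 38
n=38: 38·1 19·2 2·19 1·38  f→[38+19+2+1]=60
d|39:{39,13,3,1}  Σf=39+13+3+1=56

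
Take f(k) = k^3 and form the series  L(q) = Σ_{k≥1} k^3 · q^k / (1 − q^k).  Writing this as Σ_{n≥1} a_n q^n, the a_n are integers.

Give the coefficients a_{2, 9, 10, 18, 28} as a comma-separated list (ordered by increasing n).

d|2:{1,2}  Σf=1+8=9
q^9  k|9↦f(k): 1:1 3:27 9:729  a_9=757
[q^10] f(1)=1,f(2)=8,f(5)=125,f(10)=1000 ⇒ 1134
n=18: 1·18 2·9 3·6 6·3 9·2 18·1  f→[1+8+27+216+729+5832]=6813
n=28: 1·28 2·14 4·7 7·4 14·2 28·1  f→[1+8+64+343+2744+21952]=25112

9, 757, 1134, 6813, 25112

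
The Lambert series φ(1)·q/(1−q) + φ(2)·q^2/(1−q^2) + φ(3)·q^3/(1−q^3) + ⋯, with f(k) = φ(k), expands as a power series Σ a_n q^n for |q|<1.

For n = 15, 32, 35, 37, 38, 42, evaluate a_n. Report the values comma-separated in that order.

[q^15] φ(15)=8,φ(5)=4,φ(3)=2,φ(1)=1 ⇒ 15
q^32  k|32↦φ(k): 32:16 16:8 8:4 4:2 2:1 1:1  a_32=32
[q^35] φ(1)=1,φ(5)=4,φ(7)=6,φ(35)=24 ⇒ 35
[q^37] φ(37)=36,φ(1)=1 ⇒ 37
q^38  k|38↦φ(k): 38:18 19:18 2:1 1:1  a_38=38
d|42:{1,2,3,6,7,14,21,42}  Σφ=1+1+2+2+6+6+12+12=42

15, 32, 35, 37, 38, 42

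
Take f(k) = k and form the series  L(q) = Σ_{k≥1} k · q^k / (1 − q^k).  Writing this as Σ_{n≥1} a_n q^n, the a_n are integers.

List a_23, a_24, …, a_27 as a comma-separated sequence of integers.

24, 60, 31, 42, 40

[q^23] f(23)=23,f(1)=1 ⇒ 24
n=24: 1·24 2·12 3·8 4·6 6·4 8·3 12·2 24·1  f→[1+2+3+4+6+8+12+24]=60
d|25:{25,5,1}  Σf=25+5+1=31
q^26  k|26↦f(k): 26:26 13:13 2:2 1:1  a_26=42
q^27  k|27↦f(k): 1:1 3:3 9:9 27:27  a_27=40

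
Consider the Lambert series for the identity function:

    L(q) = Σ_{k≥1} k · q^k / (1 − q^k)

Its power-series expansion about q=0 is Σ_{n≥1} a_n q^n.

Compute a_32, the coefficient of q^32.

q^32  k|32↦f(k): 1:1 2:2 4:4 8:8 16:16 32:32  a_32=63

a_32 = 63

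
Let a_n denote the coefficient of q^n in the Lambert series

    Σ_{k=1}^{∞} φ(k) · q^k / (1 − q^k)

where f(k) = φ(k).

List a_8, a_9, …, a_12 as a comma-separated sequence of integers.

q^8  k|8↦φ(k): 1:1 2:1 4:2 8:4  a_8=8
[q^9] φ(1)=1,φ(3)=2,φ(9)=6 ⇒ 9
d|10:{1,2,5,10}  Σφ=1+1+4+4=10
q^11  k|11↦φ(k): 1:1 11:10  a_11=11
n=12: 1·12 2·6 3·4 4·3 6·2 12·1  φ→[1+1+2+2+2+4]=12

8, 9, 10, 11, 12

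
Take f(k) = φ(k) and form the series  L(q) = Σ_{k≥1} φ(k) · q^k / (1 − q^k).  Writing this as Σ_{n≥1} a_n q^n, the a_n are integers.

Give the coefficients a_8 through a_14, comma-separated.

[q^8] φ(8)=4,φ(4)=2,φ(2)=1,φ(1)=1 ⇒ 8
q^9  k|9↦φ(k): 9:6 3:2 1:1  a_9=9
[q^10] φ(1)=1,φ(2)=1,φ(5)=4,φ(10)=4 ⇒ 10
d|11:{1,11}  Σφ=1+10=11
q^12  k|12↦φ(k): 1:1 2:1 3:2 4:2 6:2 12:4  a_12=12
n=13: 13·1 1·13  φ→[12+1]=13
d|14:{1,2,7,14}  Σφ=1+1+6+6=14

8, 9, 10, 11, 12, 13, 14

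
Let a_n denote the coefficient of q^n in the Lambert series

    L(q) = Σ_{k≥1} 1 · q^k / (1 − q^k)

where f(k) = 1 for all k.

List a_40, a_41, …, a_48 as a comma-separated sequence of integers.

n=40: 1·40 2·20 4·10 5·8 8·5 10·4 20·2 40·1  f→[1+1+1+1+1+1+1+1]=8
q^41  k|41↦f(k): 1:1 41:1  a_41=2
q^42  k|42↦f(k): 42:1 21:1 14:1 7:1 6:1 3:1 2:1 1:1  a_42=8
n=43: 1·43 43·1  f→[1+1]=2
[q^44] f(1)=1,f(2)=1,f(4)=1,f(11)=1,f(22)=1,f(44)=1 ⇒ 6
n=45: 45·1 15·3 9·5 5·9 3·15 1·45  f→[1+1+1+1+1+1]=6
[q^46] f(46)=1,f(23)=1,f(2)=1,f(1)=1 ⇒ 4
d|47:{1,47}  Σf=1+1=2
q^48  k|48↦f(k): 1:1 2:1 3:1 4:1 6:1 8:1 12:1 16:1 24:1 48:1  a_48=10

8, 2, 8, 2, 6, 6, 4, 2, 10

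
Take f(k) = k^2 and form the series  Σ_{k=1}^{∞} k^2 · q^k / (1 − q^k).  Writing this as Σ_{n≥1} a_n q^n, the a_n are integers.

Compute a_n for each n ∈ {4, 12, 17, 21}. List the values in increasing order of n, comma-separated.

n=4: 4·1 2·2 1·4  f→[16+4+1]=21
q^12  k|12↦f(k): 1:1 2:4 3:9 4:16 6:36 12:144  a_12=210
d|17:{1,17}  Σf=1+289=290
n=21: 21·1 7·3 3·7 1·21  f→[441+49+9+1]=500

21, 210, 290, 500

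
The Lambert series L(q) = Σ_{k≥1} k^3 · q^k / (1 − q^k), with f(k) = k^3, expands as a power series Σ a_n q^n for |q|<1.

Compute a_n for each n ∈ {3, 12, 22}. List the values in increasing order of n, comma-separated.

28, 2044, 11988

n=3: 1·3 3·1  f→[1+27]=28
q^12  k|12↦f(k): 1:1 2:8 3:27 4:64 6:216 12:1728  a_12=2044
q^22  k|22↦f(k): 1:1 2:8 11:1331 22:10648  a_22=11988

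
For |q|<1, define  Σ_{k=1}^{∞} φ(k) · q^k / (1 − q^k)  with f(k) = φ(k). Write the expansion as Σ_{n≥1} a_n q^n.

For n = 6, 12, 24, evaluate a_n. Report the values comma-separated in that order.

d|6:{6,3,2,1}  Σφ=2+2+1+1=6
[q^12] φ(1)=1,φ(2)=1,φ(3)=2,φ(4)=2,φ(6)=2,φ(12)=4 ⇒ 12
q^24  k|24↦φ(k): 1:1 2:1 3:2 4:2 6:2 8:4 12:4 24:8  a_24=24

6, 12, 24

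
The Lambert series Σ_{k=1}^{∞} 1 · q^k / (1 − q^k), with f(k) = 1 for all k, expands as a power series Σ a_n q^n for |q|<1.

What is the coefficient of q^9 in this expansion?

[q^9] f(9)=1,f(3)=1,f(1)=1 ⇒ 3

a_9 = 3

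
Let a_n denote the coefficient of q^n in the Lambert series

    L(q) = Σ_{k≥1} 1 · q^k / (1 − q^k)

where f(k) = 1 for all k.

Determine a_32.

n=32: 1·32 2·16 4·8 8·4 16·2 32·1  f→[1+1+1+1+1+1]=6

a_32 = 6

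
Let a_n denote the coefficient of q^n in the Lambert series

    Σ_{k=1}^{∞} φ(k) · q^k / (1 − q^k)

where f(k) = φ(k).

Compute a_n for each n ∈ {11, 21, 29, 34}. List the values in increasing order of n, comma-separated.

n=11: 1·11 11·1  φ→[1+10]=11
d|21:{21,7,3,1}  Σφ=12+6+2+1=21
n=29: 1·29 29·1  φ→[1+28]=29
d|34:{1,2,17,34}  Σφ=1+1+16+16=34

11, 21, 29, 34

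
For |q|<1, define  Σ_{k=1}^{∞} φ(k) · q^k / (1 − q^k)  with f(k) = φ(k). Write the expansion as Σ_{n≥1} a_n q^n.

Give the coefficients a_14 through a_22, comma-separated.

q^14  k|14↦φ(k): 14:6 7:6 2:1 1:1  a_14=14
q^15  k|15↦φ(k): 15:8 5:4 3:2 1:1  a_15=15
n=16: 16·1 8·2 4·4 2·8 1·16  φ→[8+4+2+1+1]=16
[q^17] φ(1)=1,φ(17)=16 ⇒ 17
d|18:{18,9,6,3,2,1}  Σφ=6+6+2+2+1+1=18
[q^19] φ(19)=18,φ(1)=1 ⇒ 19
n=20: 1·20 2·10 4·5 5·4 10·2 20·1  φ→[1+1+2+4+4+8]=20
q^21  k|21↦φ(k): 21:12 7:6 3:2 1:1  a_21=21
d|22:{22,11,2,1}  Σφ=10+10+1+1=22

14, 15, 16, 17, 18, 19, 20, 21, 22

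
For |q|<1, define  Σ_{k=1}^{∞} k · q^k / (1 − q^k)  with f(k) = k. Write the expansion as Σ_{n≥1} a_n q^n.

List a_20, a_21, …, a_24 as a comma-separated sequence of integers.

n=20: 1·20 2·10 4·5 5·4 10·2 20·1  f→[1+2+4+5+10+20]=42
d|21:{21,7,3,1}  Σf=21+7+3+1=32
n=22: 22·1 11·2 2·11 1·22  f→[22+11+2+1]=36
q^23  k|23↦f(k): 1:1 23:23  a_23=24
[q^24] f(24)=24,f(12)=12,f(8)=8,f(6)=6,f(4)=4,f(3)=3,f(2)=2,f(1)=1 ⇒ 60

42, 32, 36, 24, 60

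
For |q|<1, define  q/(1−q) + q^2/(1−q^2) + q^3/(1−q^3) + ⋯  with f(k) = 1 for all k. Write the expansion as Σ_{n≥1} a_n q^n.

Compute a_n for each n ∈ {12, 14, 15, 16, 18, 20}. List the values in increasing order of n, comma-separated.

[q^12] f(12)=1,f(6)=1,f(4)=1,f(3)=1,f(2)=1,f(1)=1 ⇒ 6
[q^14] f(14)=1,f(7)=1,f(2)=1,f(1)=1 ⇒ 4
d|15:{1,3,5,15}  Σf=1+1+1+1=4
[q^16] f(16)=1,f(8)=1,f(4)=1,f(2)=1,f(1)=1 ⇒ 5
q^18  k|18↦f(k): 1:1 2:1 3:1 6:1 9:1 18:1  a_18=6
n=20: 20·1 10·2 5·4 4·5 2·10 1·20  f→[1+1+1+1+1+1]=6

6, 4, 4, 5, 6, 6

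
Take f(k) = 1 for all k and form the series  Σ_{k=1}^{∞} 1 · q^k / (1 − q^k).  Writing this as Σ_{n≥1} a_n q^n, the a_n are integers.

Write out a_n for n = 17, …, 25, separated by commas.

[q^17] f(17)=1,f(1)=1 ⇒ 2
[q^18] f(1)=1,f(2)=1,f(3)=1,f(6)=1,f(9)=1,f(18)=1 ⇒ 6
[q^19] f(19)=1,f(1)=1 ⇒ 2
q^20  k|20↦f(k): 1:1 2:1 4:1 5:1 10:1 20:1  a_20=6
[q^21] f(21)=1,f(7)=1,f(3)=1,f(1)=1 ⇒ 4
n=22: 1·22 2·11 11·2 22·1  f→[1+1+1+1]=4
[q^23] f(23)=1,f(1)=1 ⇒ 2
n=24: 24·1 12·2 8·3 6·4 4·6 3·8 2·12 1·24  f→[1+1+1+1+1+1+1+1]=8
q^25  k|25↦f(k): 25:1 5:1 1:1  a_25=3

2, 6, 2, 6, 4, 4, 2, 8, 3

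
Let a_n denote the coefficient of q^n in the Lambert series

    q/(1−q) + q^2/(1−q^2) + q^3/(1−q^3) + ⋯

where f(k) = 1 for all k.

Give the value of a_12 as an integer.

d|12:{1,2,3,4,6,12}  Σf=1+1+1+1+1+1=6

a_12 = 6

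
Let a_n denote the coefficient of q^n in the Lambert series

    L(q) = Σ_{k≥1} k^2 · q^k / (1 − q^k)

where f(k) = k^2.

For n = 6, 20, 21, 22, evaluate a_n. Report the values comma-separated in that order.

50, 546, 500, 610

d|6:{6,3,2,1}  Σf=36+9+4+1=50
q^20  k|20↦f(k): 1:1 2:4 4:16 5:25 10:100 20:400  a_20=546
n=21: 21·1 7·3 3·7 1·21  f→[441+49+9+1]=500
[q^22] f(1)=1,f(2)=4,f(11)=121,f(22)=484 ⇒ 610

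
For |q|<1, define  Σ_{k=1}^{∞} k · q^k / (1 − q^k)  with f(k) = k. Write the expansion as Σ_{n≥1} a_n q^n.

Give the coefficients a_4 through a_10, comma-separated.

7, 6, 12, 8, 15, 13, 18

n=4: 4·1 2·2 1·4  f→[4+2+1]=7
q^5  k|5↦f(k): 5:5 1:1  a_5=6
q^6  k|6↦f(k): 1:1 2:2 3:3 6:6  a_6=12
n=7: 7·1 1·7  f→[7+1]=8
q^8  k|8↦f(k): 1:1 2:2 4:4 8:8  a_8=15
q^9  k|9↦f(k): 9:9 3:3 1:1  a_9=13
q^10  k|10↦f(k): 10:10 5:5 2:2 1:1  a_10=18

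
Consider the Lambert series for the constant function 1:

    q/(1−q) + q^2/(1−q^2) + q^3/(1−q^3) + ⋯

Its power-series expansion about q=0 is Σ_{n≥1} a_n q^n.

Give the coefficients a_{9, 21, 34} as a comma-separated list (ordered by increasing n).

d|9:{1,3,9}  Σf=1+1+1=3
q^21  k|21↦f(k): 1:1 3:1 7:1 21:1  a_21=4
n=34: 1·34 2·17 17·2 34·1  f→[1+1+1+1]=4

3, 4, 4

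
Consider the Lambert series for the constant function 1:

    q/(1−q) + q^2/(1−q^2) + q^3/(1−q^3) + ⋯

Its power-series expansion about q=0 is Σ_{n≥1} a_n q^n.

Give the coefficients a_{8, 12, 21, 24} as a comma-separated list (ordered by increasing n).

d|8:{1,2,4,8}  Σf=1+1+1+1=4
n=12: 1·12 2·6 3·4 4·3 6·2 12·1  f→[1+1+1+1+1+1]=6
n=21: 21·1 7·3 3·7 1·21  f→[1+1+1+1]=4
[q^24] f(1)=1,f(2)=1,f(3)=1,f(4)=1,f(6)=1,f(8)=1,f(12)=1,f(24)=1 ⇒ 8

4, 6, 4, 8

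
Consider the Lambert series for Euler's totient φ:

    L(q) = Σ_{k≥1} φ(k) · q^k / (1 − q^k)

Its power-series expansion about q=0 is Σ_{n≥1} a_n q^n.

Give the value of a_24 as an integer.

n=24: 24·1 12·2 8·3 6·4 4·6 3·8 2·12 1·24  φ→[8+4+4+2+2+2+1+1]=24

a_24 = 24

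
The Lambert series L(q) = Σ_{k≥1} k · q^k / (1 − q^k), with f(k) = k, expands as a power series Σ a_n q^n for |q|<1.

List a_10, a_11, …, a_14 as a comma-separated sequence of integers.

18, 12, 28, 14, 24

q^10  k|10↦f(k): 10:10 5:5 2:2 1:1  a_10=18
n=11: 11·1 1·11  f→[11+1]=12
d|12:{1,2,3,4,6,12}  Σf=1+2+3+4+6+12=28
[q^13] f(1)=1,f(13)=13 ⇒ 14
n=14: 14·1 7·2 2·7 1·14  f→[14+7+2+1]=24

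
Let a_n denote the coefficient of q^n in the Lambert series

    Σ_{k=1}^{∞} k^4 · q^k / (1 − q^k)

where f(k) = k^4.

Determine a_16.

a_16 = 69905

q^16  k|16↦f(k): 1:1 2:16 4:256 8:4096 16:65536  a_16=69905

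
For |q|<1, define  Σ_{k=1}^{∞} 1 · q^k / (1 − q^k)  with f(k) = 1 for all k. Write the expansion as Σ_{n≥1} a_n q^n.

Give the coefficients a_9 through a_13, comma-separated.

q^9  k|9↦f(k): 9:1 3:1 1:1  a_9=3
n=10: 10·1 5·2 2·5 1·10  f→[1+1+1+1]=4
[q^11] f(11)=1,f(1)=1 ⇒ 2
q^12  k|12↦f(k): 12:1 6:1 4:1 3:1 2:1 1:1  a_12=6
q^13  k|13↦f(k): 13:1 1:1  a_13=2

3, 4, 2, 6, 2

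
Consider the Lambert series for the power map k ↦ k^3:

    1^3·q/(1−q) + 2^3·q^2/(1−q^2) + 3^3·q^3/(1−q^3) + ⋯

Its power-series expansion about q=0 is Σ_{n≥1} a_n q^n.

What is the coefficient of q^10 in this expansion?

a_10 = 1134

q^10  k|10↦f(k): 1:1 2:8 5:125 10:1000  a_10=1134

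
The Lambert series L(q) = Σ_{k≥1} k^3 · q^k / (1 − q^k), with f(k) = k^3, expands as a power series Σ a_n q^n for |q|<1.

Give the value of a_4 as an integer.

a_4 = 73

d|4:{4,2,1}  Σf=64+8+1=73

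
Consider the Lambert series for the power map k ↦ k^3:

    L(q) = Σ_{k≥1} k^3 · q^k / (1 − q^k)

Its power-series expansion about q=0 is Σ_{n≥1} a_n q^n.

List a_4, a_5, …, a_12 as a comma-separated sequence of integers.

n=4: 1·4 2·2 4·1  f→[1+8+64]=73
d|5:{1,5}  Σf=1+125=126
[q^6] f(6)=216,f(3)=27,f(2)=8,f(1)=1 ⇒ 252
d|7:{7,1}  Σf=343+1=344
n=8: 8·1 4·2 2·4 1·8  f→[512+64+8+1]=585
n=9: 1·9 3·3 9·1  f→[1+27+729]=757
[q^10] f(10)=1000,f(5)=125,f(2)=8,f(1)=1 ⇒ 1134
[q^11] f(1)=1,f(11)=1331 ⇒ 1332
n=12: 12·1 6·2 4·3 3·4 2·6 1·12  f→[1728+216+64+27+8+1]=2044

73, 126, 252, 344, 585, 757, 1134, 1332, 2044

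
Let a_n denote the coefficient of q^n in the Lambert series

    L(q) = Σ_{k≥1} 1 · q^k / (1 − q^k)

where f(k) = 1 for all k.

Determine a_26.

q^26  k|26↦f(k): 1:1 2:1 13:1 26:1  a_26=4

a_26 = 4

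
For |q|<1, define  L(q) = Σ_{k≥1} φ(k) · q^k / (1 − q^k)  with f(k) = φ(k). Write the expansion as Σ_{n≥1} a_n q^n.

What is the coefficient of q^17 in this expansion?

q^17  k|17↦φ(k): 17:16 1:1  a_17=17

a_17 = 17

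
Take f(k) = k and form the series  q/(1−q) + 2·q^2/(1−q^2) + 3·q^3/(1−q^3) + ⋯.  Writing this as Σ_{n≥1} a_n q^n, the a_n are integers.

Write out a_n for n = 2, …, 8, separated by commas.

3, 4, 7, 6, 12, 8, 15

[q^2] f(1)=1,f(2)=2 ⇒ 3
q^3  k|3↦f(k): 1:1 3:3  a_3=4
q^4  k|4↦f(k): 4:4 2:2 1:1  a_4=7
d|5:{5,1}  Σf=5+1=6
d|6:{6,3,2,1}  Σf=6+3+2+1=12
q^7  k|7↦f(k): 7:7 1:1  a_7=8
[q^8] f(8)=8,f(4)=4,f(2)=2,f(1)=1 ⇒ 15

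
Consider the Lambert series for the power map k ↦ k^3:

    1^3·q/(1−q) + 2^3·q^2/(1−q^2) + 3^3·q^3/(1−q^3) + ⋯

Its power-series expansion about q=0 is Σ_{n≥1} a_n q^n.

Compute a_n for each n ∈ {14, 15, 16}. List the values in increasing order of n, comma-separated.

3096, 3528, 4681

q^14  k|14↦f(k): 1:1 2:8 7:343 14:2744  a_14=3096
d|15:{1,3,5,15}  Σf=1+27+125+3375=3528
d|16:{1,2,4,8,16}  Σf=1+8+64+512+4096=4681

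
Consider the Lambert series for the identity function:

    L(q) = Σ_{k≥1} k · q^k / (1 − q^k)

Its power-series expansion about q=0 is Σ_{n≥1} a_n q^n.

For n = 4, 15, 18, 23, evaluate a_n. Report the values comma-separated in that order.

n=4: 1·4 2·2 4·1  f→[1+2+4]=7
n=15: 1·15 3·5 5·3 15·1  f→[1+3+5+15]=24
q^18  k|18↦f(k): 1:1 2:2 3:3 6:6 9:9 18:18  a_18=39
d|23:{23,1}  Σf=23+1=24

7, 24, 39, 24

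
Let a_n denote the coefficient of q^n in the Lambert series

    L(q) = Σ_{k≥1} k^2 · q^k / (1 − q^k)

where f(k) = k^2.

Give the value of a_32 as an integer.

n=32: 1·32 2·16 4·8 8·4 16·2 32·1  f→[1+4+16+64+256+1024]=1365

a_32 = 1365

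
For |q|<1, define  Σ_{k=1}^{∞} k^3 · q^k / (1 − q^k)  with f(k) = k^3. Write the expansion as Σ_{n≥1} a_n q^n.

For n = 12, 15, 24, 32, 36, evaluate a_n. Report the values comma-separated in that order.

[q^12] f(1)=1,f(2)=8,f(3)=27,f(4)=64,f(6)=216,f(12)=1728 ⇒ 2044
n=15: 1·15 3·5 5·3 15·1  f→[1+27+125+3375]=3528
q^24  k|24↦f(k): 1:1 2:8 3:27 4:64 6:216 8:512 12:1728 24:13824  a_24=16380
n=32: 32·1 16·2 8·4 4·8 2·16 1·32  f→[32768+4096+512+64+8+1]=37449
[q^36] f(1)=1,f(2)=8,f(3)=27,f(4)=64,f(6)=216,f(9)=729,f(12)=1728,f(18)=5832,f(36)=46656 ⇒ 55261

2044, 3528, 16380, 37449, 55261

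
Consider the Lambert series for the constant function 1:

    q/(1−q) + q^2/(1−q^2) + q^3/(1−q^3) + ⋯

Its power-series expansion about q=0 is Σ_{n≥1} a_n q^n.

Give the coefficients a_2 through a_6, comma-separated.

2, 2, 3, 2, 4

d|2:{2,1}  Σf=1+1=2
q^3  k|3↦f(k): 1:1 3:1  a_3=2
[q^4] f(1)=1,f(2)=1,f(4)=1 ⇒ 3
[q^5] f(1)=1,f(5)=1 ⇒ 2
d|6:{6,3,2,1}  Σf=1+1+1+1=4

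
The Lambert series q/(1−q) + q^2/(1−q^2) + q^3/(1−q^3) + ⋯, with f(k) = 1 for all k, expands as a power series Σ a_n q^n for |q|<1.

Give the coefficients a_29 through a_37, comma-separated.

[q^29] f(29)=1,f(1)=1 ⇒ 2
q^30  k|30↦f(k): 30:1 15:1 10:1 6:1 5:1 3:1 2:1 1:1  a_30=8
d|31:{31,1}  Σf=1+1=2
d|32:{32,16,8,4,2,1}  Σf=1+1+1+1+1+1=6
d|33:{1,3,11,33}  Σf=1+1+1+1=4
q^34  k|34↦f(k): 34:1 17:1 2:1 1:1  a_34=4
q^35  k|35↦f(k): 35:1 7:1 5:1 1:1  a_35=4
n=36: 1·36 2·18 3·12 4·9 6·6 9·4 12·3 18·2 36·1  f→[1+1+1+1+1+1+1+1+1]=9
d|37:{37,1}  Σf=1+1=2

2, 8, 2, 6, 4, 4, 4, 9, 2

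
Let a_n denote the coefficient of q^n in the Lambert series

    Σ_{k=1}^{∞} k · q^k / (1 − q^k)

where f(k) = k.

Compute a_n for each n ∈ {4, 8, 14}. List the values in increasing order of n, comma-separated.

7, 15, 24

n=4: 1·4 2·2 4·1  f→[1+2+4]=7
n=8: 1·8 2·4 4·2 8·1  f→[1+2+4+8]=15
d|14:{1,2,7,14}  Σf=1+2+7+14=24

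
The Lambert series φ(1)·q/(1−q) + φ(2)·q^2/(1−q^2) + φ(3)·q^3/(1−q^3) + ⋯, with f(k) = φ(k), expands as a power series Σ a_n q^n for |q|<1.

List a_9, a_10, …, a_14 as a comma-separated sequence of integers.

[q^9] φ(9)=6,φ(3)=2,φ(1)=1 ⇒ 9
q^10  k|10↦φ(k): 10:4 5:4 2:1 1:1  a_10=10
d|11:{11,1}  Σφ=10+1=11
n=12: 12·1 6·2 4·3 3·4 2·6 1·12  φ→[4+2+2+2+1+1]=12
[q^13] φ(13)=12,φ(1)=1 ⇒ 13
d|14:{14,7,2,1}  Σφ=6+6+1+1=14

9, 10, 11, 12, 13, 14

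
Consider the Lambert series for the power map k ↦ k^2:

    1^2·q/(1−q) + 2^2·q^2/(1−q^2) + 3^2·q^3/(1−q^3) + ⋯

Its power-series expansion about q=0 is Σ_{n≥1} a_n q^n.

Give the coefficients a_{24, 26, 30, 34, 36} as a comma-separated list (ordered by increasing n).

850, 850, 1300, 1450, 1911

d|24:{1,2,3,4,6,8,12,24}  Σf=1+4+9+16+36+64+144+576=850
[q^26] f(1)=1,f(2)=4,f(13)=169,f(26)=676 ⇒ 850
[q^30] f(1)=1,f(2)=4,f(3)=9,f(5)=25,f(6)=36,f(10)=100,f(15)=225,f(30)=900 ⇒ 1300
d|34:{34,17,2,1}  Σf=1156+289+4+1=1450
q^36  k|36↦f(k): 1:1 2:4 3:9 4:16 6:36 9:81 12:144 18:324 36:1296  a_36=1911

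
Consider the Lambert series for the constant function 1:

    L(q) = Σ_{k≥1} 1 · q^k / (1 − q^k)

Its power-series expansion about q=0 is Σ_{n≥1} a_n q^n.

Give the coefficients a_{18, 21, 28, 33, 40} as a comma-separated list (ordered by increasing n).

d|18:{18,9,6,3,2,1}  Σf=1+1+1+1+1+1=6
q^21  k|21↦f(k): 21:1 7:1 3:1 1:1  a_21=4
q^28  k|28↦f(k): 1:1 2:1 4:1 7:1 14:1 28:1  a_28=6
[q^33] f(1)=1,f(3)=1,f(11)=1,f(33)=1 ⇒ 4
d|40:{1,2,4,5,8,10,20,40}  Σf=1+1+1+1+1+1+1+1=8

6, 4, 6, 4, 8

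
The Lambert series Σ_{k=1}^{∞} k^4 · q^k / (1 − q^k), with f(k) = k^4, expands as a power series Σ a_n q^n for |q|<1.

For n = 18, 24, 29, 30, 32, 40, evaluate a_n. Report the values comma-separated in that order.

d|18:{1,2,3,6,9,18}  Σf=1+16+81+1296+6561+104976=112931
q^24  k|24↦f(k): 24:331776 12:20736 8:4096 6:1296 4:256 3:81 2:16 1:1  a_24=358258
q^29  k|29↦f(k): 1:1 29:707281  a_29=707282
n=30: 30·1 15·2 10·3 6·5 5·6 3·10 2·15 1·30  f→[810000+50625+10000+1296+625+81+16+1]=872644
[q^32] f(32)=1048576,f(16)=65536,f(8)=4096,f(4)=256,f(2)=16,f(1)=1 ⇒ 1118481
[q^40] f(40)=2560000,f(20)=160000,f(10)=10000,f(8)=4096,f(5)=625,f(4)=256,f(2)=16,f(1)=1 ⇒ 2734994

112931, 358258, 707282, 872644, 1118481, 2734994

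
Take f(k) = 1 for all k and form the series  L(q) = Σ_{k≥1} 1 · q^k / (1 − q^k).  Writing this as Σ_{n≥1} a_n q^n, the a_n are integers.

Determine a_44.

a_44 = 6

q^44  k|44↦f(k): 44:1 22:1 11:1 4:1 2:1 1:1  a_44=6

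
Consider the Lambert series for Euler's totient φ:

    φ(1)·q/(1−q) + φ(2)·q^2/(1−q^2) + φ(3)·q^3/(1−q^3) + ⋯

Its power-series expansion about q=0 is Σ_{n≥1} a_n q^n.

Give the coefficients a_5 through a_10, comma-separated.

n=5: 5·1 1·5  φ→[4+1]=5
[q^6] φ(6)=2,φ(3)=2,φ(2)=1,φ(1)=1 ⇒ 6
n=7: 1·7 7·1  φ→[1+6]=7
q^8  k|8↦φ(k): 8:4 4:2 2:1 1:1  a_8=8
d|9:{9,3,1}  Σφ=6+2+1=9
[q^10] φ(10)=4,φ(5)=4,φ(2)=1,φ(1)=1 ⇒ 10

5, 6, 7, 8, 9, 10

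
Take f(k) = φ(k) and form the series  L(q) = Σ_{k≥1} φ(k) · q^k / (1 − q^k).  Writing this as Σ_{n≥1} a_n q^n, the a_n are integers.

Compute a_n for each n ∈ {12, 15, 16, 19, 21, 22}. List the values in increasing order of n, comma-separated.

q^12  k|12↦φ(k): 1:1 2:1 3:2 4:2 6:2 12:4  a_12=12
n=15: 15·1 5·3 3·5 1·15  φ→[8+4+2+1]=15
[q^16] φ(16)=8,φ(8)=4,φ(4)=2,φ(2)=1,φ(1)=1 ⇒ 16
n=19: 19·1 1·19  φ→[18+1]=19
n=21: 1·21 3·7 7·3 21·1  φ→[1+2+6+12]=21
q^22  k|22↦φ(k): 1:1 2:1 11:10 22:10  a_22=22

12, 15, 16, 19, 21, 22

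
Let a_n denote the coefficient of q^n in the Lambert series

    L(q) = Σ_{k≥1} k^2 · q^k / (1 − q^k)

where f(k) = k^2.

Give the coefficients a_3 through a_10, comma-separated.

q^3  k|3↦f(k): 1:1 3:9  a_3=10
d|4:{4,2,1}  Σf=16+4+1=21
n=5: 1·5 5·1  f→[1+25]=26
n=6: 1·6 2·3 3·2 6·1  f→[1+4+9+36]=50
n=7: 1·7 7·1  f→[1+49]=50
q^8  k|8↦f(k): 1:1 2:4 4:16 8:64  a_8=85
[q^9] f(1)=1,f(3)=9,f(9)=81 ⇒ 91
d|10:{1,2,5,10}  Σf=1+4+25+100=130

10, 21, 26, 50, 50, 85, 91, 130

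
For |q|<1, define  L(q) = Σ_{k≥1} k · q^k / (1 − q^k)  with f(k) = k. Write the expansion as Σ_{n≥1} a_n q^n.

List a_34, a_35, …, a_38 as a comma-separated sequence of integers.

q^34  k|34↦f(k): 1:1 2:2 17:17 34:34  a_34=54
d|35:{1,5,7,35}  Σf=1+5+7+35=48
q^36  k|36↦f(k): 1:1 2:2 3:3 4:4 6:6 9:9 12:12 18:18 36:36  a_36=91
d|37:{37,1}  Σf=37+1=38
n=38: 1·38 2·19 19·2 38·1  f→[1+2+19+38]=60

54, 48, 91, 38, 60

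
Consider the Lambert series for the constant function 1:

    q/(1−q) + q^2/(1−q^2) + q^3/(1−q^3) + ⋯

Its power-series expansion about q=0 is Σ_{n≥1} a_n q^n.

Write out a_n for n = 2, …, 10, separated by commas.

[q^2] f(2)=1,f(1)=1 ⇒ 2
n=3: 1·3 3·1  f→[1+1]=2
q^4  k|4↦f(k): 1:1 2:1 4:1  a_4=3
q^5  k|5↦f(k): 1:1 5:1  a_5=2
q^6  k|6↦f(k): 1:1 2:1 3:1 6:1  a_6=4
q^7  k|7↦f(k): 1:1 7:1  a_7=2
n=8: 1·8 2·4 4·2 8·1  f→[1+1+1+1]=4
n=9: 9·1 3·3 1·9  f→[1+1+1]=3
[q^10] f(1)=1,f(2)=1,f(5)=1,f(10)=1 ⇒ 4

2, 2, 3, 2, 4, 2, 4, 3, 4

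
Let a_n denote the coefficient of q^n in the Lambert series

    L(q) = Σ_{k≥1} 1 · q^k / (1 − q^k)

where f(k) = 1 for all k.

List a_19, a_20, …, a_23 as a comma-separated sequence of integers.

2, 6, 4, 4, 2

q^19  k|19↦f(k): 19:1 1:1  a_19=2
n=20: 20·1 10·2 5·4 4·5 2·10 1·20  f→[1+1+1+1+1+1]=6
n=21: 1·21 3·7 7·3 21·1  f→[1+1+1+1]=4
q^22  k|22↦f(k): 1:1 2:1 11:1 22:1  a_22=4
[q^23] f(23)=1,f(1)=1 ⇒ 2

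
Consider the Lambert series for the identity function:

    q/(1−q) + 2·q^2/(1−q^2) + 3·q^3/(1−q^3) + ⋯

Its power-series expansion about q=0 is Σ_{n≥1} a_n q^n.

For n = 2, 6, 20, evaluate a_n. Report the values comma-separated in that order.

d|2:{2,1}  Σf=2+1=3
q^6  k|6↦f(k): 1:1 2:2 3:3 6:6  a_6=12
q^20  k|20↦f(k): 20:20 10:10 5:5 4:4 2:2 1:1  a_20=42

3, 12, 42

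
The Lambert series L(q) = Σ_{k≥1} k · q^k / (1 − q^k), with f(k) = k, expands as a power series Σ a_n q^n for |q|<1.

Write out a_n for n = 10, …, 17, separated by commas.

18, 12, 28, 14, 24, 24, 31, 18

[q^10] f(10)=10,f(5)=5,f(2)=2,f(1)=1 ⇒ 18
d|11:{11,1}  Σf=11+1=12
d|12:{12,6,4,3,2,1}  Σf=12+6+4+3+2+1=28
d|13:{1,13}  Σf=1+13=14
[q^14] f(1)=1,f(2)=2,f(7)=7,f(14)=14 ⇒ 24
n=15: 1·15 3·5 5·3 15·1  f→[1+3+5+15]=24
q^16  k|16↦f(k): 16:16 8:8 4:4 2:2 1:1  a_16=31
n=17: 1·17 17·1  f→[1+17]=18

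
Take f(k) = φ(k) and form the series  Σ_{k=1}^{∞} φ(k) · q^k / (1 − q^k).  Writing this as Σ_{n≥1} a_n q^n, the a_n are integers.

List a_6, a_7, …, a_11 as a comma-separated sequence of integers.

q^6  k|6↦φ(k): 6:2 3:2 2:1 1:1  a_6=6
[q^7] φ(7)=6,φ(1)=1 ⇒ 7
d|8:{1,2,4,8}  Σφ=1+1+2+4=8
[q^9] φ(9)=6,φ(3)=2,φ(1)=1 ⇒ 9
[q^10] φ(1)=1,φ(2)=1,φ(5)=4,φ(10)=4 ⇒ 10
n=11: 1·11 11·1  φ→[1+10]=11

6, 7, 8, 9, 10, 11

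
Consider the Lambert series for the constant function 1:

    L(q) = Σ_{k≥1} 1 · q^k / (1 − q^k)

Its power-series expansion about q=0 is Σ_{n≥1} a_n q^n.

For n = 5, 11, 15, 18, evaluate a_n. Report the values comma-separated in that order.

2, 2, 4, 6

n=5: 5·1 1·5  f→[1+1]=2
q^11  k|11↦f(k): 11:1 1:1  a_11=2
[q^15] f(1)=1,f(3)=1,f(5)=1,f(15)=1 ⇒ 4
d|18:{18,9,6,3,2,1}  Σf=1+1+1+1+1+1=6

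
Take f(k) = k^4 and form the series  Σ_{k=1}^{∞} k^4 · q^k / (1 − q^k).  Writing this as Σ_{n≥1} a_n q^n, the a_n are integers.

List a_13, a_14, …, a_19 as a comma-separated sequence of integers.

28562, 40834, 51332, 69905, 83522, 112931, 130322

[q^13] f(13)=28561,f(1)=1 ⇒ 28562
q^14  k|14↦f(k): 1:1 2:16 7:2401 14:38416  a_14=40834
q^15  k|15↦f(k): 15:50625 5:625 3:81 1:1  a_15=51332
q^16  k|16↦f(k): 1:1 2:16 4:256 8:4096 16:65536  a_16=69905
q^17  k|17↦f(k): 17:83521 1:1  a_17=83522
n=18: 1·18 2·9 3·6 6·3 9·2 18·1  f→[1+16+81+1296+6561+104976]=112931
q^19  k|19↦f(k): 19:130321 1:1  a_19=130322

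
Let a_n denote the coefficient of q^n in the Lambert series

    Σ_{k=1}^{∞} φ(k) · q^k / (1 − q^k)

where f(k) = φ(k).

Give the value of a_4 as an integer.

d|4:{1,2,4}  Σφ=1+1+2=4

a_4 = 4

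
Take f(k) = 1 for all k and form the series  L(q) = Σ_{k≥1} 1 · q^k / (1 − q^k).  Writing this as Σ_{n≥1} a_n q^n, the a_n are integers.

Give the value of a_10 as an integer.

d|10:{10,5,2,1}  Σf=1+1+1+1=4

a_10 = 4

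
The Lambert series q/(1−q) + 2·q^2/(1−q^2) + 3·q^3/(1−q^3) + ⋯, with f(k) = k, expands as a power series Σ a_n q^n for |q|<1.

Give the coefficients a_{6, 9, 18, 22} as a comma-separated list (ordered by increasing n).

n=6: 1·6 2·3 3·2 6·1  f→[1+2+3+6]=12
q^9  k|9↦f(k): 1:1 3:3 9:9  a_9=13
[q^18] f(18)=18,f(9)=9,f(6)=6,f(3)=3,f(2)=2,f(1)=1 ⇒ 39
[q^22] f(1)=1,f(2)=2,f(11)=11,f(22)=22 ⇒ 36

12, 13, 39, 36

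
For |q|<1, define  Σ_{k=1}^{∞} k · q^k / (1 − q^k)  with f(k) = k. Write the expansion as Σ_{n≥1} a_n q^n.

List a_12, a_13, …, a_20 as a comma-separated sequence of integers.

28, 14, 24, 24, 31, 18, 39, 20, 42

[q^12] f(12)=12,f(6)=6,f(4)=4,f(3)=3,f(2)=2,f(1)=1 ⇒ 28
[q^13] f(13)=13,f(1)=1 ⇒ 14
d|14:{14,7,2,1}  Σf=14+7+2+1=24
[q^15] f(1)=1,f(3)=3,f(5)=5,f(15)=15 ⇒ 24
n=16: 16·1 8·2 4·4 2·8 1·16  f→[16+8+4+2+1]=31
d|17:{17,1}  Σf=17+1=18
[q^18] f(1)=1,f(2)=2,f(3)=3,f(6)=6,f(9)=9,f(18)=18 ⇒ 39
n=19: 1·19 19·1  f→[1+19]=20
d|20:{20,10,5,4,2,1}  Σf=20+10+5+4+2+1=42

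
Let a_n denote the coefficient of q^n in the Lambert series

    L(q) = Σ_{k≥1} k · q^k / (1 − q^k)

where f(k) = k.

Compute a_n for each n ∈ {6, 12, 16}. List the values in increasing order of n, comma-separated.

12, 28, 31

n=6: 1·6 2·3 3·2 6·1  f→[1+2+3+6]=12
n=12: 12·1 6·2 4·3 3·4 2·6 1·12  f→[12+6+4+3+2+1]=28
[q^16] f(16)=16,f(8)=8,f(4)=4,f(2)=2,f(1)=1 ⇒ 31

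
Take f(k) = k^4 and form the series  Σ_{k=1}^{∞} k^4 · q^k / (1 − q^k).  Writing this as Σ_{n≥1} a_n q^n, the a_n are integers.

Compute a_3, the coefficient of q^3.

n=3: 3·1 1·3  f→[81+1]=82

a_3 = 82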